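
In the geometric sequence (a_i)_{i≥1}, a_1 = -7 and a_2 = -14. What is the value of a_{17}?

-458752

Common ratio r = 2.
a_i = (-7)·2^(i-1).
a_{17} = (-7)·2^16 = -458752.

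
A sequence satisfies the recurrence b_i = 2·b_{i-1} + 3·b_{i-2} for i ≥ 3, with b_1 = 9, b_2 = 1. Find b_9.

b_3 = 29, b_4 = 61, b_5 = 209, b_6 = 601, b_7 = 1829, b_8 = 5461, b_9 = 16409.
(Characteristic roots are 3 and -1.)

16409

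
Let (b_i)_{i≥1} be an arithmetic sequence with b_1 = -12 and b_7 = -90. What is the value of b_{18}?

-233

Common difference d = (-90 - (-12)) / (7 - 1) = -13.
b_i = -12 + (i - 1)·(-13).
b_{18} = -12 + 17·(-13) = -233.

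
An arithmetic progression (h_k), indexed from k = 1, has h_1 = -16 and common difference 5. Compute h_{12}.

39

h_k = -16 + (k - 1)·5.
h_{12} = -16 + 11·5 = 39.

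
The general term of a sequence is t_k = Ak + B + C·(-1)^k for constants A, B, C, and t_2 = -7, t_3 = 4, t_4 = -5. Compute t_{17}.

18

Plug in k = 2, 3, 4: 2A + B + C = -7; 3A + B - C = 4; 4A + B + C = -5.
Subtracting the first from the second: A - 2C = 11.
Subtracting the second from the third: A + 2C = -9.
Solving: C = -5, A = 1, then B = -4.
Therefore t_{17} = 17 + (-4) + (-5)·(-1) = 18.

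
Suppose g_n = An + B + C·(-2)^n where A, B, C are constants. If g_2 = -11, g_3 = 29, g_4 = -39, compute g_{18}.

-786367

Plug in n = 2, 3, 4: 2A + B + 4C = -11; 3A + B - 8C = 29; 4A + B + 16C = -39.
Subtracting the first from the second: A - 12C = 40.
Subtracting the second from the third: A + 24C = -68.
Solving: C = -3, A = 4, then B = -7.
Therefore g_{18} = 72 + (-7) + (-3)·262144 = -786367.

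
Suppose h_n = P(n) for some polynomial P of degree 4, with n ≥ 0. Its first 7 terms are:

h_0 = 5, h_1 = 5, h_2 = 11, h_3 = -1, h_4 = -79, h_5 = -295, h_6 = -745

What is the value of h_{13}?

1st diffs: 0, 6, -12, -78, -216, -450.
2nd diffs: 6, -18, -66, -138, -234.
3rd diffs: -24, -48, -72, -96.
4th diffs: -24, -24, -24 (constant).
Newton forward-difference form: h_n = 5 + 6·C(n,2) + (-24)·C(n,3) + (-24)·C(n,4).
At n = 13: n = 13, so h_{13} = 5 + 468 - 6864 - 17160 = -23551.

-23551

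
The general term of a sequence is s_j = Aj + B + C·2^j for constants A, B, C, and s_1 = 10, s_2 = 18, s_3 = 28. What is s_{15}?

32860

The three given values yield: A + B + 2C = 10; 2A + B + 4C = 18; 3A + B + 8C = 28.
Subtracting the first from the second: A + 2C = 8.
Subtracting the second from the third: A + 4C = 10.
Solving: C = 1, A = 6, then B = 2.
Therefore s_{15} = 90 + 2 + 1·32768 = 32860.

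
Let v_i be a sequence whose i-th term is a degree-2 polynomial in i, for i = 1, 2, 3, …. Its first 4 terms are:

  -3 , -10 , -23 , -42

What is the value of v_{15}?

1st diffs: -7, -13, -19.
2nd diffs: -6, -6 (constant).
Newton forward-difference form: v_i = -3 + (-7)·C(i-1,1) + (-6)·C(i-1,2).
At i = 15: i-1 = 14, so v_{15} = -3 - 98 - 546 = -647.

-647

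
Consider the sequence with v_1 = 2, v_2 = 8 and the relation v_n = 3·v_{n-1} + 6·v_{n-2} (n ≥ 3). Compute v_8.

57132

Step forward from the initial values:
v_3 = 36  v_4 = 156  v_5 = 684  v_6 = 2988  v_7 = 13068  v_8 = 57132.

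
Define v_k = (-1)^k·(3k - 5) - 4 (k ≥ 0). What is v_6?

9

(-1)^6 = 1; 3k - 5 at k=6 is 13; so v_6 = 9.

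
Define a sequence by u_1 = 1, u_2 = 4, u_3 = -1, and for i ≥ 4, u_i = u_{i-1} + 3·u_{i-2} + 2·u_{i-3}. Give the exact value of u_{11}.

Step forward from the initial values:
u_4 = 13; u_5 = 18; u_6 = 55; u_7 = 135; u_8 = 336; u_9 = 851; u_{10} = 2129; u_{11} = 5354.

5354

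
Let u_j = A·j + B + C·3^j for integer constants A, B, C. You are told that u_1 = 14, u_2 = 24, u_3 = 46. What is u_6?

At j = 1, 2, 3: A + B + 3C = 14; 2A + B + 9C = 24; 3A + B + 27C = 46.
Subtracting the first from the second: A + 6C = 10.
Subtracting the second from the third: A + 18C = 22.
Solving: C = 1, A = 4, then B = 7.
Therefore u_6 = 24 + 7 + 1·729 = 760.

760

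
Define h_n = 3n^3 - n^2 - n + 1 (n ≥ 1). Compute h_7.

974

h_7 = 3·7^3 - 1·7^2 - 1·7 + 1 = 974.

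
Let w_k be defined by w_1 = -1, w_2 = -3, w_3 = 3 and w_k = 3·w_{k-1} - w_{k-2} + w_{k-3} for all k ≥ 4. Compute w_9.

w_4 = 11  w_5 = 27  w_6 = 73  w_7 = 203  w_8 = 563  w_9 = 1559.

1559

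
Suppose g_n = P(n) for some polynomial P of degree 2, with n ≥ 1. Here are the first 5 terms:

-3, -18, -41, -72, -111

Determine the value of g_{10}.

1st diffs: -15, -23, -31, -39.
2nd diffs: -8, -8, -8 (constant).
Newton forward-difference form: g_n = -3 + (-15)·C(n-1,1) + (-8)·C(n-1,2).
At n = 10: n-1 = 9, so g_{10} = -3 - 135 - 288 = -426.

-426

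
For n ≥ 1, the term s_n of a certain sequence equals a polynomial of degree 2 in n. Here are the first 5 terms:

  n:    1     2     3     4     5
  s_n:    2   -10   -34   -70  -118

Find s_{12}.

-790

1st diffs: -12, -24, -36, -48.
2nd diffs: -12, -12, -12 (constant).
Newton forward-difference form: s_n = 2 + (-12)·C(n-1,1) + (-12)·C(n-1,2).
At n = 12: n-1 = 11, so s_{12} = 2 - 132 - 660 = -790.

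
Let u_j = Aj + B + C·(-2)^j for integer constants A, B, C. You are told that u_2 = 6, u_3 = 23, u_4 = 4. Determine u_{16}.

Plug in j = 2, 3, 4: 2A + B + 4C = 6; 3A + B - 8C = 23; 4A + B + 16C = 4.
Subtracting the first from the second: A - 12C = 17.
Subtracting the second from the third: A + 24C = -19.
Solving: C = -1, A = 5, then B = 0.
So u_j = 5·j + 0 + (-1)·(-2)^j; at j=16 this is -65456.

-65456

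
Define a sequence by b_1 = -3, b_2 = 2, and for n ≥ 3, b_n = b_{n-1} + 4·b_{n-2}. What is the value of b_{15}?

-342170

Applying the relation repeatedly:
b_3 = -10;  b_4 = -2;  b_5 = -42;  …;  b_{12} = -19970;  b_{13} = -52458;  b_{14} = -132338;  b_{15} = -342170.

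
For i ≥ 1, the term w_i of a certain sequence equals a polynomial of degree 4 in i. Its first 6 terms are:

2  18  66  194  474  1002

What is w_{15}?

1st diffs: 16, 48, 128, 280, 528.
2nd diffs: 32, 80, 152, 248.
3rd diffs: 48, 72, 96.
4th diffs: 24, 24 (constant).
Newton forward-difference form: w_i = 2 + 16·C(i-1,1) + 32·C(i-1,2) + 48·C(i-1,3) + 24·C(i-1,4).
At i = 15: i-1 = 14, so w_{15} = 2 + 224 + 2912 + 17472 + 24024 = 44634.

44634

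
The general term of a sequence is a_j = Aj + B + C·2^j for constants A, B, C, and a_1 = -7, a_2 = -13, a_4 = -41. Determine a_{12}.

-8217

The three given values yield: A + B + 2C = -7; 2A + B + 4C = -13; 4A + B + 16C = -41.
Subtracting the first from the second: A + 2C = -6.
Subtracting the second from the third: 2A + 12C = -28.
Solving: C = -2, A = -2, then B = -1.
So a_j = -2·j + (-1) + (-2)·2^j; at j=12 this is -8217.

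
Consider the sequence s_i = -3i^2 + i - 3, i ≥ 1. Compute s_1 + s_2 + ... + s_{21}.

-9765

Over i = 1..21: Σi = 231, Σi² = 3311.
Total = (-3)·3311 + (1)·231 + (-3)·21 = -9765.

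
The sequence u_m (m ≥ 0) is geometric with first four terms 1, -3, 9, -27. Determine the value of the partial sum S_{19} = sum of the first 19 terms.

Common ratio r = -3.
u_m = 1·(-3)^(m-0).
S = 1·((-3)^19 - 1)/(-3 - 1) = 1·(-1162261467 - 1)/(-4) = 290565367.

290565367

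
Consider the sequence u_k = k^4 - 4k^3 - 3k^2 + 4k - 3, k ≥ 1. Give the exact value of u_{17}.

u_{17} = 1·17^4 - 4·17^3 - 3·17^2 + 4·17 - 3 = 63067.

63067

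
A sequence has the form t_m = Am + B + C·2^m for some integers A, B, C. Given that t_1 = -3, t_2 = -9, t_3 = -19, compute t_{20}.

Write the equations: A + B + 2C = -3; 2A + B + 4C = -9; 3A + B + 8C = -19.
Subtracting the first from the second: A + 2C = -6.
Subtracting the second from the third: A + 4C = -10.
Solving: C = -2, A = -2, then B = 3.
Hence t_{20} = -2·20 + 3 + (-2)·1048576 = -2097189.

-2097189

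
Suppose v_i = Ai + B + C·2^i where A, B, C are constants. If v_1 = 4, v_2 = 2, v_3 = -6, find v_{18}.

Plug in i = 1, 2, 3: A + B + 2C = 4; 2A + B + 4C = 2; 3A + B + 8C = -6.
Subtracting the first from the second: A + 2C = -2.
Subtracting the second from the third: A + 4C = -8.
Solving: C = -3, A = 4, then B = 6.
So v_i = 4·i + 6 + (-3)·2^i; at i=18 this is -786354.

-786354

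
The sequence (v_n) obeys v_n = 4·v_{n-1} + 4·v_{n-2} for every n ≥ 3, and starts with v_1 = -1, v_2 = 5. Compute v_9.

217856

Step forward from the initial values:
v_3 = 16, v_4 = 84, v_5 = 400, v_6 = 1936, v_7 = 9344, v_8 = 45120, v_9 = 217856.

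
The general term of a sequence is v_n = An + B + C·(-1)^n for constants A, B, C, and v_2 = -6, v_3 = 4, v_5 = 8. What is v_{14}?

Write the equations: 2A + B + C = -6; 3A + B - C = 4; 5A + B - C = 8.
Subtracting the first from the second: A - 2C = 10.
Subtracting the second from the third: 2A = 4.
Solving: C = -4, A = 2, then B = -6.
So v_n = 2·n + (-6) + (-4)·(-1)^n; at n=14 this is 18.

18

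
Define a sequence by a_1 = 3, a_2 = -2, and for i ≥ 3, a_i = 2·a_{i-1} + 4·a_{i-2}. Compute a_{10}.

Iterate the recurrence:
a_3 = 8  a_4 = 8  a_5 = 48  a_6 = 128  a_7 = 448  a_8 = 1408  a_9 = 4608  a_{10} = 14848.

14848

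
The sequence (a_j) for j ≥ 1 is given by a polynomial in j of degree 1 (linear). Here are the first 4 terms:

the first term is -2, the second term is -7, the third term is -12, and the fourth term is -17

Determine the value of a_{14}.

1st diffs: -5, -5, -5 (constant).
So a_j = -5j + 3.
Evaluating at j = 14 gives a_{14} = -67.

-67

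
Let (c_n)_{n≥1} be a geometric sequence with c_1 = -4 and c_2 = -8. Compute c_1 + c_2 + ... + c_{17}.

-524284

Common ratio r = 2.
c_n = (-4)·2^(n-1).
S = (-4)·(2^17 - 1)/(2 - 1) = (-4)·(131072 - 1)/(1) = -524284.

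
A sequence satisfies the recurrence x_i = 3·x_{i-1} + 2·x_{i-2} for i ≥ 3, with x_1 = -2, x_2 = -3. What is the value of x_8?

Compute successive terms:
x_3 = -13;  x_4 = -45;  x_5 = -161;  x_6 = -573;  x_7 = -2041;  x_8 = -7269.

-7269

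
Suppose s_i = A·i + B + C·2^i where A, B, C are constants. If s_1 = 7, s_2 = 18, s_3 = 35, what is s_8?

804

At i = 1, 2, 3: A + B + 2C = 7; 2A + B + 4C = 18; 3A + B + 8C = 35.
Subtracting the first from the second: A + 2C = 11.
Subtracting the second from the third: A + 4C = 17.
Solving: C = 3, A = 5, then B = -4.
So s_i = 5·i + (-4) + 3·2^i; at i=8 this is 804.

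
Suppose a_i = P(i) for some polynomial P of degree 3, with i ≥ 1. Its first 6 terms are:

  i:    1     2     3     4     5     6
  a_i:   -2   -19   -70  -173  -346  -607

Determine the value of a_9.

-2098

1st diffs: -17, -51, -103, -173, -261.
2nd diffs: -34, -52, -70, -88.
3rd diffs: -18, -18, -18 (constant).
Newton forward-difference form: a_i = -2 + (-17)·C(i-1,1) + (-34)·C(i-1,2) + (-18)·C(i-1,3).
At i = 9: i-1 = 8, so a_9 = -2 - 136 - 952 - 1008 = -2098.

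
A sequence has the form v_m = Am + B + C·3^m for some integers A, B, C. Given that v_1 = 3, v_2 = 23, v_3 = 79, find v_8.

19691

Write the equations: A + B + 3C = 3; 2A + B + 9C = 23; 3A + B + 27C = 79.
Subtracting the first from the second: A + 6C = 20.
Subtracting the second from the third: A + 18C = 56.
Solving: C = 3, A = 2, then B = -8.
So v_m = 2·m + (-8) + 3·3^m; at m=8 this is 19691.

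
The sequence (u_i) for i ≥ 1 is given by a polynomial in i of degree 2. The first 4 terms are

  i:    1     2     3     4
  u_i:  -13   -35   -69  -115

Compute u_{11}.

1st diffs: -22, -34, -46.
2nd diffs: -12, -12 (constant).
Newton forward-difference form: u_i = -13 + (-22)·C(i-1,1) + (-12)·C(i-1,2).
At i = 11: i-1 = 10, so u_{11} = -13 - 220 - 540 = -773.

-773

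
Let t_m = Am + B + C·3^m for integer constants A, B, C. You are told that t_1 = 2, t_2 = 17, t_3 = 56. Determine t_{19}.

2324522984

At m = 1, 2, 3: A + B + 3C = 2; 2A + B + 9C = 17; 3A + B + 27C = 56.
Subtracting the first from the second: A + 6C = 15.
Subtracting the second from the third: A + 18C = 39.
Solving: C = 2, A = 3, then B = -7.
So t_m = 3·m + (-7) + 2·3^m; at m=19 this is 2324522984.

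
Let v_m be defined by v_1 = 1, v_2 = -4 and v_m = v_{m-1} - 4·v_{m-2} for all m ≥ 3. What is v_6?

Step forward from the initial values:
v_3 = -8;  v_4 = 8;  v_5 = 40;  v_6 = 8.

8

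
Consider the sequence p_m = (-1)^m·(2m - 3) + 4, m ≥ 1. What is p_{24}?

(-1)^24 = 1; 2m - 3 at m=24 is 45; so p_{24} = 49.

49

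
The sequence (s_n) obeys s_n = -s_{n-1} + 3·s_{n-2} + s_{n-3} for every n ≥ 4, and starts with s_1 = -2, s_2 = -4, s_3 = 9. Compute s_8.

Iterate the recurrence:
s_4 = -23  s_5 = 46  s_6 = -106  s_7 = 221  s_8 = -493.

-493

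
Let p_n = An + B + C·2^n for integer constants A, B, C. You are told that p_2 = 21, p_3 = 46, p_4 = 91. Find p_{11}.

Write the equations: 2A + B + 4C = 21; 3A + B + 8C = 46; 4A + B + 16C = 91.
Subtracting the first from the second: A + 4C = 25.
Subtracting the second from the third: A + 8C = 45.
Solving: C = 5, A = 5, then B = -9.
So p_n = 5·n + (-9) + 5·2^n; at n=11 this is 10286.

10286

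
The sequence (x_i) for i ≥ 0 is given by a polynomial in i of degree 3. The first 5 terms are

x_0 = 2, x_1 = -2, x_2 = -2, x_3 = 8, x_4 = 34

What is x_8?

1st diffs: -4, 0, 10, 26.
2nd diffs: 4, 10, 16.
3rd diffs: 6, 6 (constant).
Newton forward-difference form: x_i = 2 + (-4)·C(i,1) + 4·C(i,2) + 6·C(i,3).
At i = 8: i = 8, so x_8 = 2 - 32 + 112 + 336 = 418.

418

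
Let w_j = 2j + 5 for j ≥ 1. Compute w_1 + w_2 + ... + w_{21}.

567

Over j = 1..21: Σj = 231.
Total = (2)·231 + (5)·21 = 567.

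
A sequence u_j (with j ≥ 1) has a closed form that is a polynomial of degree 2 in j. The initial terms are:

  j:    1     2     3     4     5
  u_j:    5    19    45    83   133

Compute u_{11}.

685

1st diffs: 14, 26, 38, 50.
2nd diffs: 12, 12, 12 (constant).
Newton forward-difference form: u_j = 5 + 14·C(j-1,1) + 12·C(j-1,2).
At j = 11: j-1 = 10, so u_{11} = 5 + 140 + 540 = 685.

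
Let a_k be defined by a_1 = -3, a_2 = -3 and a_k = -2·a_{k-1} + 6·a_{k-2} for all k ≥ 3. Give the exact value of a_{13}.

-2019648

a_3 = -12;  a_4 = 6;  a_5 = -84;  …;  a_{10} = 41424;  a_{11} = -152256;  a_{12} = 553056;  a_{13} = -2019648.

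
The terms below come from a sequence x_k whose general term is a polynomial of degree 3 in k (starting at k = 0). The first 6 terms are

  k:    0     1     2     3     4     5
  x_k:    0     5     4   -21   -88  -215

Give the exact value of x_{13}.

1st diffs: 5, -1, -25, -67, -127.
2nd diffs: -6, -24, -42, -60.
3rd diffs: -18, -18, -18 (constant).
So x_k = -3k^3 + 6k^2 + 2k.
Evaluating at k = 13 gives x_{13} = -5551.

-5551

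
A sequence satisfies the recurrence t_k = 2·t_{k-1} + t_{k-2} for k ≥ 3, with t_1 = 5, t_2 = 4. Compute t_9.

t_3 = 13; t_4 = 30; t_5 = 73; t_6 = 176; t_7 = 425; t_8 = 1026; t_9 = 2477.

2477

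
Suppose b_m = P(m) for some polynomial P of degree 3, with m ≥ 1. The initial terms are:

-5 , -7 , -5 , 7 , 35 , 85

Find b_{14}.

1st diffs: -2, 2, 12, 28, 50.
2nd diffs: 4, 10, 16, 22.
3rd diffs: 6, 6, 6 (constant).
Newton forward-difference form: b_m = -5 + (-2)·C(m-1,1) + 4·C(m-1,2) + 6·C(m-1,3).
At m = 14: m-1 = 13, so b_{14} = -5 - 26 + 312 + 1716 = 1997.

1997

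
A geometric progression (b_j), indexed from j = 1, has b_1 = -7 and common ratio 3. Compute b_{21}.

-24407490807

b_j = (-7)·3^(j-1).
b_{21} = (-7)·3^20 = -24407490807.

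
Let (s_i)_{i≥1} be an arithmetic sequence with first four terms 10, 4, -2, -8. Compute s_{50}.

Common difference d = -6.
s_i = 10 + (i - 1)·(-6).
s_{50} = 10 + 49·(-6) = -284.

-284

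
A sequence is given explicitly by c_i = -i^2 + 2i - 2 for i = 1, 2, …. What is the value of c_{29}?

-785

c_{29} = -1·29^2 + 2·29 - 2 = -785.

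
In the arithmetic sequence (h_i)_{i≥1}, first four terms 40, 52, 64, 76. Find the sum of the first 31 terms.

6820

Common difference d = 12.
h_i = 40 + (i - 1)·12.
h_{31} = 400; S = 31·(40 + 400)/2 = 6820.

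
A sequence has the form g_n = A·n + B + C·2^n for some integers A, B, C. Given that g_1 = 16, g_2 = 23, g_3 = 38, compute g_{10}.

The three given values yield: A + B + 2C = 16; 2A + B + 4C = 23; 3A + B + 8C = 38.
Subtracting the first from the second: A + 2C = 7.
Subtracting the second from the third: A + 4C = 15.
Solving: C = 4, A = -1, then B = 9.
Hence g_{10} = -1·10 + 9 + 4·1024 = 4095.

4095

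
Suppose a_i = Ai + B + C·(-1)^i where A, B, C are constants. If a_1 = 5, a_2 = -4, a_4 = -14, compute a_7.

-25

Plug in i = 1, 2, 4: A + B - C = 5; 2A + B + C = -4; 4A + B + C = -14.
Subtracting the first from the second: A + 2C = -9.
Subtracting the second from the third: 2A = -10.
Solving: C = -2, A = -5, then B = 8.
Therefore a_7 = -35 + 8 + (-2)·(-1) = -25.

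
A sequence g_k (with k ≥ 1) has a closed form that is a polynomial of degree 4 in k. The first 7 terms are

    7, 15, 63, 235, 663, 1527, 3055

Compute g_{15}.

1st diffs: 8, 48, 172, 428, 864, 1528.
2nd diffs: 40, 124, 256, 436, 664.
3rd diffs: 84, 132, 180, 228.
4th diffs: 48, 48, 48 (constant).
So g_k = 2k^4 - 6k^3 + 6k^2 + 2k + 3.
Evaluating at k = 15 gives g_{15} = 82383.

82383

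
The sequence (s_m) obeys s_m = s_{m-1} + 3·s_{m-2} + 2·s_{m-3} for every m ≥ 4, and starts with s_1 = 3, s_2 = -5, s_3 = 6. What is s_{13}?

Compute successive terms:
s_4 = -3;  s_5 = 5;  s_6 = 8;  s_7 = 17;  s_8 = 51;  s_9 = 118;  s_{10} = 305;  s_{11} = 761;  s_{12} = 1912;  s_{13} = 4805.

4805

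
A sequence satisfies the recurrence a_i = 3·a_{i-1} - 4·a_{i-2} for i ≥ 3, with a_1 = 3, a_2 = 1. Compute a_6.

-47

a_3 = -9;  a_4 = -31;  a_5 = -57;  a_6 = -47.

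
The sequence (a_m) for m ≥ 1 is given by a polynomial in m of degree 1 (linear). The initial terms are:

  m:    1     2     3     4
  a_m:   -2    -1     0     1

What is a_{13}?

10

1st diffs: 1, 1, 1 (constant).
So a_m = m - 3.
Evaluating at m = 13 gives a_{13} = 10.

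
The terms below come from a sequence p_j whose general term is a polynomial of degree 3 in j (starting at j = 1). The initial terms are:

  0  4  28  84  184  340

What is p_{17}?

1st diffs: 4, 24, 56, 100, 156.
2nd diffs: 20, 32, 44, 56.
3rd diffs: 12, 12, 12 (constant).
So p_j = 2j^3 - 2j^2 - 4j + 4.
Evaluating at j = 17 gives p_{17} = 9184.

9184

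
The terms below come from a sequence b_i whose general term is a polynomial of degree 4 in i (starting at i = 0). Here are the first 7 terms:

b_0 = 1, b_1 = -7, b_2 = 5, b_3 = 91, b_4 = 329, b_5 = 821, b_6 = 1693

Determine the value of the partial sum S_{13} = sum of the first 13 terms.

1st diffs: -8, 12, 86, 238, 492, 872.
2nd diffs: 20, 74, 152, 254, 380.
3rd diffs: 54, 78, 102, 126.
4th diffs: 24, 24, 24 (constant).
Newton forward-difference form: b_i = 1 + (-8)·C(i,1) + 20·C(i,2) + 54·C(i,3) + 24·C(i,4).
Continuing: …, 3095, 5201, 8209, 12341, …, b_{12} = 24985.
Summing i = 0..12 (13 terms) gives 74607.

74607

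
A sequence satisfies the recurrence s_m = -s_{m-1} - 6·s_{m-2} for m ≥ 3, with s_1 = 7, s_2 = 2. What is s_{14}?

-595528

Step forward from the initial values:
s_3 = -44  s_4 = 32  s_5 = 232  …  s_{11} = 9592  s_{12} = 130616  s_{13} = -188168  s_{14} = -595528.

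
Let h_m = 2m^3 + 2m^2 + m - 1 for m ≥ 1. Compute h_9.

h_9 = 2·9^3 + 2·9^2 + 1·9 - 1 = 1628.

1628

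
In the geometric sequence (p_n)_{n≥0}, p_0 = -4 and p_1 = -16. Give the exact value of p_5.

-4096

Common ratio r = 4.
p_n = (-4)·4^(n-0).
p_5 = (-4)·4^5 = -4096.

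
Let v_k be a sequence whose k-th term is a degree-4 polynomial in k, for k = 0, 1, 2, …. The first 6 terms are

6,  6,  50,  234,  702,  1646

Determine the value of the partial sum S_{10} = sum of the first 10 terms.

37596

1st diffs: 0, 44, 184, 468, 944.
2nd diffs: 44, 140, 284, 476.
3rd diffs: 96, 144, 192.
4th diffs: 48, 48 (constant).
Newton forward-difference form: v_k = 6 + 44·C(k,2) + 96·C(k,3) + 48·C(k,4).
Continuing: 3306, 5970, 9974, 15702.
Summing k = 0..9 (10 terms) gives 37596.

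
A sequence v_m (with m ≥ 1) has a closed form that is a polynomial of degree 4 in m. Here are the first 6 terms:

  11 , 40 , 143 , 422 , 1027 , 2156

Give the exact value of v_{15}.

92327

1st diffs: 29, 103, 279, 605, 1129.
2nd diffs: 74, 176, 326, 524.
3rd diffs: 102, 150, 198.
4th diffs: 48, 48 (constant).
So v_m = 2m^4 - 3m^3 + 5m^2 + 5m + 2.
Evaluating at m = 15 gives v_{15} = 92327.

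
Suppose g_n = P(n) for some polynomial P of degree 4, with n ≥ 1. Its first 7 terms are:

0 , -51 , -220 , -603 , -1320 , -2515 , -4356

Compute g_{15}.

-70420

1st diffs: -51, -169, -383, -717, -1195, -1841.
2nd diffs: -118, -214, -334, -478, -646.
3rd diffs: -96, -120, -144, -168.
4th diffs: -24, -24, -24 (constant).
So g_n = -n^4 - 6n^3 + 2n^2 + 5.
Evaluating at n = 15 gives g_{15} = -70420.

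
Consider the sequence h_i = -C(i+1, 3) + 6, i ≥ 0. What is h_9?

-114

C(10, 3) = 120, so h_9 = -114.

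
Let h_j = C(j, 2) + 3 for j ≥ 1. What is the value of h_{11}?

C(11, 2) = 55, so h_{11} = 58.

58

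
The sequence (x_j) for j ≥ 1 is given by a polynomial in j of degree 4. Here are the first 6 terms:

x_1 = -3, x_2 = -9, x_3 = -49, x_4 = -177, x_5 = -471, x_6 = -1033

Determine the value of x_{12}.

1st diffs: -6, -40, -128, -294, -562.
2nd diffs: -34, -88, -166, -268.
3rd diffs: -54, -78, -102.
4th diffs: -24, -24 (constant).
Newton forward-difference form: x_j = -3 + (-6)·C(j-1,1) + (-34)·C(j-1,2) + (-54)·C(j-1,3) + (-24)·C(j-1,4).
At j = 12: j-1 = 11, so x_{12} = -3 - 66 - 1870 - 8910 - 7920 = -18769.

-18769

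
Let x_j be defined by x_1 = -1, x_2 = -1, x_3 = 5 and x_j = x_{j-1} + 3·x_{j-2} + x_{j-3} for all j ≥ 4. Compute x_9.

383

x_4 = 1; x_5 = 15; x_6 = 23; x_7 = 69; x_8 = 153; x_9 = 383.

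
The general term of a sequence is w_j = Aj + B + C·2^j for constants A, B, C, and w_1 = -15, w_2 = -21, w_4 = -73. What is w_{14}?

Plug in j = 1, 2, 4: A + B + 2C = -15; 2A + B + 4C = -21; 4A + B + 16C = -73.
Subtracting the first from the second: A + 2C = -6.
Subtracting the second from the third: 2A + 12C = -52.
Solving: C = -5, A = 4, then B = -9.
Therefore w_{14} = 56 + (-9) + (-5)·16384 = -81873.

-81873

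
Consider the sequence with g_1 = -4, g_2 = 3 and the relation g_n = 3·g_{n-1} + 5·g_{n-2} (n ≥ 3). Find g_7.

-1796

Applying the relation repeatedly:
g_3 = -11;  g_4 = -18;  g_5 = -109;  g_6 = -417;  g_7 = -1796.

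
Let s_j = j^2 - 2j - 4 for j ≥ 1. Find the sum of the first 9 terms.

159

Over j = 1..9: Σj = 45, Σj² = 285.
Total = (1)·285 + (-2)·45 + (-4)·9 = 159.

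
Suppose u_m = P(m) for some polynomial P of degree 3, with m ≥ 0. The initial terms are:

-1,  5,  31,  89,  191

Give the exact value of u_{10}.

2399

1st diffs: 6, 26, 58, 102.
2nd diffs: 20, 32, 44.
3rd diffs: 12, 12 (constant).
So u_m = 2m^3 + 4m^2 - 1.
Evaluating at m = 10 gives u_{10} = 2399.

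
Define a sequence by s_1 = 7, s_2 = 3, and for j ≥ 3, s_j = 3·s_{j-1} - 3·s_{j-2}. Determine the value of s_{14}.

2187

Step forward from the initial values:
s_3 = -12;  s_4 = -45;  s_5 = -99;  …;  s_{11} = 2673;  s_{12} = 4374;  s_{13} = 5103;  s_{14} = 2187.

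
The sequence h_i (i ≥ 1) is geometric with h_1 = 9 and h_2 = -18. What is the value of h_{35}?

154618822656

Common ratio r = -2.
h_i = 9·(-2)^(i-1).
h_{35} = 9·(-2)^34 = 154618822656.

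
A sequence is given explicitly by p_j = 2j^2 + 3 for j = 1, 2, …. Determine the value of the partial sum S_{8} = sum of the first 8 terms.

Over j = 1..8: Σj = 36, Σj² = 204.
Total = (2)·204 + (3)·8 = 432.

432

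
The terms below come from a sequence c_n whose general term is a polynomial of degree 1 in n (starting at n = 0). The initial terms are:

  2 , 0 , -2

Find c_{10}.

1st diffs: -2, -2 (constant).
So c_n = -2n + 2.
Evaluating at n = 10 gives c_{10} = -18.

-18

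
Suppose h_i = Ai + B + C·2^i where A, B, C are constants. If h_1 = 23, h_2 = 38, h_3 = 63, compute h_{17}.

The three given values yield: A + B + 2C = 23; 2A + B + 4C = 38; 3A + B + 8C = 63.
Subtracting the first from the second: A + 2C = 15.
Subtracting the second from the third: A + 4C = 25.
Solving: C = 5, A = 5, then B = 8.
So h_i = 5·i + 8 + 5·2^i; at i=17 this is 655453.

655453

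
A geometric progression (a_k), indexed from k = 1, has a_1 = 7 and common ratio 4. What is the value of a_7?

a_k = 7·4^(k-1).
a_7 = 7·4^6 = 28672.

28672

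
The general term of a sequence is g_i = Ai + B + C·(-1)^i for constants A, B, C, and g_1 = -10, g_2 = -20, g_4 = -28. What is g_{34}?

-148

The three given values yield: A + B - C = -10; 2A + B + C = -20; 4A + B + C = -28.
Subtracting the first from the second: A + 2C = -10.
Subtracting the second from the third: 2A = -8.
Solving: C = -3, A = -4, then B = -9.
Hence g_{34} = -4·34 + (-9) + (-3)·1 = -148.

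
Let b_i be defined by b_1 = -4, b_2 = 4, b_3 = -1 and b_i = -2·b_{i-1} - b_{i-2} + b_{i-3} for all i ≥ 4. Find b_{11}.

Step forward from the initial values:
b_4 = -6; b_5 = 17; b_6 = -29; b_7 = 35; b_8 = -24; b_9 = -16; b_{10} = 91; b_{11} = -190.

-190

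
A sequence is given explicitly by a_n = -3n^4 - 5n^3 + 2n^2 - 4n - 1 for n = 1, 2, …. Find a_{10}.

a_{10} = -3·10^4 - 5·10^3 + 2·10^2 - 4·10 - 1 = -34841.

-34841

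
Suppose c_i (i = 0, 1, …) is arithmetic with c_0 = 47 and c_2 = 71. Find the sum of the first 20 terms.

Common difference d = (71 - 47) / (2 - 0) = 12.
c_i = 47 + (i - 0)·12.
c_{19} = 275; S = 20·(47 + 275)/2 = 3220.

3220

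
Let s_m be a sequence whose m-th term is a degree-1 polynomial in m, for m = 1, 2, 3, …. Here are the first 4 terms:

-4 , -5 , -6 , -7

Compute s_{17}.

-20

1st diffs: -1, -1, -1 (constant).
So s_m = -m - 3.
Evaluating at m = 17 gives s_{17} = -20.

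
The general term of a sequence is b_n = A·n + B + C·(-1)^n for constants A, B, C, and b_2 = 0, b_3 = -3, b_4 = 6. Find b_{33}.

The three given values yield: 2A + B + C = 0; 3A + B - C = -3; 4A + B + C = 6.
Subtracting the first from the second: A - 2C = -3.
Subtracting the second from the third: A + 2C = 9.
Solving: C = 3, A = 3, then B = -9.
So b_n = 3·n + (-9) + 3·(-1)^n; at n=33 this is 87.

87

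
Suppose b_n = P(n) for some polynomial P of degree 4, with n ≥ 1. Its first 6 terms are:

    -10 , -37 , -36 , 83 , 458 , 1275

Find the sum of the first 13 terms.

131898

1st diffs: -27, 1, 119, 375, 817.
2nd diffs: 28, 118, 256, 442.
3rd diffs: 90, 138, 186.
4th diffs: 48, 48 (constant).
Newton forward-difference form: b_n = -10 + (-27)·C(n-1,1) + 28·C(n-1,2) + 90·C(n-1,3) + 48·C(n-1,4).
Continuing: …, 2768, 5219, 8958, 14363, …, b_{13} = 45074.
Summing n = 1..13 (13 terms) gives 131898.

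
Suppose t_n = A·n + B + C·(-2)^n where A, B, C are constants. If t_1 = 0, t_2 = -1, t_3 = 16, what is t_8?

The three given values yield: A + B - 2C = 0; 2A + B + 4C = -1; 3A + B - 8C = 16.
Subtracting the first from the second: A + 6C = -1.
Subtracting the second from the third: A - 12C = 17.
Solving: C = -1, A = 5, then B = -7.
Hence t_8 = 5·8 + (-7) + (-1)·256 = -223.

-223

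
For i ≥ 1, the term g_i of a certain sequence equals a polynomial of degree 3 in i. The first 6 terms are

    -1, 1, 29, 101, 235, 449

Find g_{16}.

10949

1st diffs: 2, 28, 72, 134, 214.
2nd diffs: 26, 44, 62, 80.
3rd diffs: 18, 18, 18 (constant).
So g_i = 3i^3 - 5i^2 - 4i + 5.
Evaluating at i = 16 gives g_{16} = 10949.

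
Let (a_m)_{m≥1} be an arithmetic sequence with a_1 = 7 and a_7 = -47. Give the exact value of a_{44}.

Common difference d = (-47 - 7) / (7 - 1) = -9.
a_m = 7 + (m - 1)·(-9).
a_{44} = 7 + 43·(-9) = -380.

-380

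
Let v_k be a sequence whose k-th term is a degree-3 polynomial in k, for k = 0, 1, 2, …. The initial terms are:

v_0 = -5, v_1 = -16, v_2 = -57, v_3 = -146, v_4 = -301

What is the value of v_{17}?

-16512

1st diffs: -11, -41, -89, -155.
2nd diffs: -30, -48, -66.
3rd diffs: -18, -18 (constant).
Newton forward-difference form: v_k = -5 + (-11)·C(k,1) + (-30)·C(k,2) + (-18)·C(k,3).
At k = 17: k = 17, so v_{17} = -5 - 187 - 4080 - 12240 = -16512.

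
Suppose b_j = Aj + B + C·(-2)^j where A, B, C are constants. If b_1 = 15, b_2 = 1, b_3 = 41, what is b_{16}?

At j = 1, 2, 3: A + B - 2C = 15; 2A + B + 4C = 1; 3A + B - 8C = 41.
Subtracting the first from the second: A + 6C = -14.
Subtracting the second from the third: A - 12C = 40.
Solving: C = -3, A = 4, then B = 5.
Therefore b_{16} = 64 + 5 + (-3)·65536 = -196539.

-196539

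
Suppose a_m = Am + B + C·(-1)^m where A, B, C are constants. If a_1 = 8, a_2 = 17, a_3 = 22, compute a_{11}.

78

At m = 1, 2, 3: A + B - C = 8; 2A + B + C = 17; 3A + B - C = 22.
Subtracting the first from the second: A + 2C = 9.
Subtracting the second from the third: A - 2C = 5.
Solving: C = 1, A = 7, then B = 2.
Hence a_{11} = 7·11 + 2 + 1·(-1) = 78.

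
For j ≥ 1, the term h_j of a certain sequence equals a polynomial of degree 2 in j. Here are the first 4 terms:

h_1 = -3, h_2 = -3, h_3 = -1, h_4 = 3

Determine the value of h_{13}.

1st diffs: 0, 2, 4.
2nd diffs: 2, 2 (constant).
So h_j = j^2 - 3j - 1.
Evaluating at j = 13 gives h_{13} = 129.

129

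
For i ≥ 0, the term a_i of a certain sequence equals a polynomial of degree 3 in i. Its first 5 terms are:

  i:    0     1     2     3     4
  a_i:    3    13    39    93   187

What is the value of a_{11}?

2973

1st diffs: 10, 26, 54, 94.
2nd diffs: 16, 28, 40.
3rd diffs: 12, 12 (constant).
Newton forward-difference form: a_i = 3 + 10·C(i,1) + 16·C(i,2) + 12·C(i,3).
At i = 11: i = 11, so a_{11} = 3 + 110 + 880 + 1980 = 2973.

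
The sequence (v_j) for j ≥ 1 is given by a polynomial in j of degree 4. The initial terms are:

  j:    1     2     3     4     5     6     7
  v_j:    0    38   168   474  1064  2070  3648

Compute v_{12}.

1st diffs: 38, 130, 306, 590, 1006, 1578.
2nd diffs: 92, 176, 284, 416, 572.
3rd diffs: 84, 108, 132, 156.
4th diffs: 24, 24, 24 (constant).
Newton forward-difference form: v_j = 38·C(j-1,1) + 92·C(j-1,2) + 84·C(j-1,3) + 24·C(j-1,4).
At j = 12: j-1 = 11, so v_{12} = 418 + 5060 + 13860 + 7920 = 27258.

27258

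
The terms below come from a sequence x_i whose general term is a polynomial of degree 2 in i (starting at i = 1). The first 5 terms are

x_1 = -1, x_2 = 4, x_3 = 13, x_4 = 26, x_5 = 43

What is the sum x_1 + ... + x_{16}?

1st diffs: 5, 9, 13, 17.
2nd diffs: 4, 4, 4 (constant).
Newton forward-difference form: x_i = -1 + 5·C(i-1,1) + 4·C(i-1,2).
Continuing: …, 64, 89, 118, 151, …, x_{16} = 494.
Summing i = 1..16 (16 terms) gives 2824.

2824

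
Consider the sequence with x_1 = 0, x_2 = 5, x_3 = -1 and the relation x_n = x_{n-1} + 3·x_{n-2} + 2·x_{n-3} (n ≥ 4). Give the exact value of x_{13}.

x_4 = 14, x_5 = 21, x_6 = 61, x_7 = 152, x_8 = 377, x_9 = 955, x_{10} = 2390, x_{11} = 6009, x_{12} = 15089, x_{13} = 37896.

37896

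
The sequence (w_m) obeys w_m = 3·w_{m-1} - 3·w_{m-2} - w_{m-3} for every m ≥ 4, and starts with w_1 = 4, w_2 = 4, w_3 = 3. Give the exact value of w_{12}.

w_4 = -7, w_5 = -34, w_6 = -84, w_7 = -143, w_8 = -143, w_9 = 84, w_{10} = 824, w_{11} = 2363, w_{12} = 4533.

4533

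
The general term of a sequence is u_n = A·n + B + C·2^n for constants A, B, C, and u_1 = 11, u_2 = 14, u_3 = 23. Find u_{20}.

At n = 1, 2, 3: A + B + 2C = 11; 2A + B + 4C = 14; 3A + B + 8C = 23.
Subtracting the first from the second: A + 2C = 3.
Subtracting the second from the third: A + 4C = 9.
Solving: C = 3, A = -3, then B = 8.
Therefore u_{20} = -60 + 8 + 3·1048576 = 3145676.

3145676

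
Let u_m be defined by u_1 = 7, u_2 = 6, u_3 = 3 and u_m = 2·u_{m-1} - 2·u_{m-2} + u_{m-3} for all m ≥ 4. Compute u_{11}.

2

u_4 = 1;  u_5 = 2;  u_6 = 5;  u_7 = 7;  u_8 = 6;  u_9 = 3;  u_{10} = 1;  u_{11} = 2.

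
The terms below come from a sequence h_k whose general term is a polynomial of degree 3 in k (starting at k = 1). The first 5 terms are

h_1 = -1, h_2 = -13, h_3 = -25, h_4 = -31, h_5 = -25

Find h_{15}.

2015

1st diffs: -12, -12, -6, 6.
2nd diffs: 0, 6, 12.
3rd diffs: 6, 6 (constant).
Newton forward-difference form: h_k = -1 + (-12)·C(k-1,1) + 6·C(k-1,3).
At k = 15: k-1 = 14, so h_{15} = -1 - 168 + 2184 = 2015.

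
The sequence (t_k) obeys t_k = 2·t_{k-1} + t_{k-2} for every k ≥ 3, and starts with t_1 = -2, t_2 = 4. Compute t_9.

Applying the relation repeatedly:
t_3 = 6, t_4 = 16, t_5 = 38, t_6 = 92, t_7 = 222, t_8 = 536, t_9 = 1294.

1294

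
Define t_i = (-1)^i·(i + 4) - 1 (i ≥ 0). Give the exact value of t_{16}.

19

(-1)^16 = 1; i + 4 at i=16 is 20; so t_{16} = 19.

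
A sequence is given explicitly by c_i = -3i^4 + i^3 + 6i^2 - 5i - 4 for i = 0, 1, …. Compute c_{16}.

-191060

c_{16} = -3·16^4 + 1·16^3 + 6·16^2 - 5·16 - 4 = -191060.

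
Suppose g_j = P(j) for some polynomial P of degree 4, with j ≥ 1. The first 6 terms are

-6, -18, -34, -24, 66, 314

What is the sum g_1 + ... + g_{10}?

11268

1st diffs: -12, -16, 10, 90, 248.
2nd diffs: -4, 26, 80, 158.
3rd diffs: 30, 54, 78.
4th diffs: 24, 24 (constant).
Newton forward-difference form: g_j = -6 + (-12)·C(j-1,1) + (-4)·C(j-1,2) + 30·C(j-1,3) + 24·C(j-1,4).
Continuing: 822, 1716, 3146, 5286.
Summing j = 1..10 (10 terms) gives 11268.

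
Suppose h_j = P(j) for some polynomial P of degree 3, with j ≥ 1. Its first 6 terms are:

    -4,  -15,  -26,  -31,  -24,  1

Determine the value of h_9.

1st diffs: -11, -11, -5, 7, 25.
2nd diffs: 0, 6, 12, 18.
3rd diffs: 6, 6, 6 (constant).
Newton forward-difference form: h_j = -4 + (-11)·C(j-1,1) + 6·C(j-1,3).
At j = 9: j-1 = 8, so h_9 = -4 - 88 + 336 = 244.

244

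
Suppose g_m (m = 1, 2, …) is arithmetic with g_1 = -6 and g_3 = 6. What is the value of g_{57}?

Common difference d = (6 - (-6)) / (3 - 1) = 6.
g_m = -6 + (m - 1)·6.
g_{57} = -6 + 56·6 = 330.

330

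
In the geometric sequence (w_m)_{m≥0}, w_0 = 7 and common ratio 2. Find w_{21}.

14680064

w_m = 7·2^(m-0).
w_{21} = 7·2^21 = 14680064.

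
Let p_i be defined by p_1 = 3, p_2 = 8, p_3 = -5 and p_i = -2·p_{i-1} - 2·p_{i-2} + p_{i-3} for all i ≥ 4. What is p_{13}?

Step forward from the initial values:
p_4 = -3, p_5 = 24, p_6 = -47, p_7 = 43, p_8 = 32, p_9 = -197, p_{10} = 373, p_{11} = -320, p_{12} = -303, p_{13} = 1619.

1619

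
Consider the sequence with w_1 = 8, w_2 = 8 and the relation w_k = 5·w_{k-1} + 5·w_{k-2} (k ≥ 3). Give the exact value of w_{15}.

Iterate the recurrence:
w_3 = 80  w_4 = 440  w_5 = 2600  …  w_{12} = 611900000  w_{13} = 3582125000  w_{14} = 20970125000  w_{15} = 122761250000.

122761250000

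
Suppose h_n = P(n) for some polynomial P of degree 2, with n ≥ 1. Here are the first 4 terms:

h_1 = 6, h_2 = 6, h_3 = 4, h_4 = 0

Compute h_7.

1st diffs: 0, -2, -4.
2nd diffs: -2, -2 (constant).
Newton forward-difference form: h_n = 6 + (-2)·C(n-1,2).
At n = 7: n-1 = 6, so h_7 = 6 - 30 = -24.

-24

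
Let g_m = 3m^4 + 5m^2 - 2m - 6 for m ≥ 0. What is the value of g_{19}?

g_{19} = 3·19^4 + 5·19^2 - 2·19 - 6 = 392724.

392724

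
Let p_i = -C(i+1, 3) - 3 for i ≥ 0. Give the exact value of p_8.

C(9, 3) = 84, so p_8 = -87.

-87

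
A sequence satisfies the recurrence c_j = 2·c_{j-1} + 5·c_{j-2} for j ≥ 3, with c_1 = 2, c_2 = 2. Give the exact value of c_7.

Compute successive terms:
c_3 = 14; c_4 = 38; c_5 = 146; c_6 = 482; c_7 = 1694.

1694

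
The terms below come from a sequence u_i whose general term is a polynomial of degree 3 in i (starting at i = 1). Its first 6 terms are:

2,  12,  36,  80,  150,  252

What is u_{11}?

1452

1st diffs: 10, 24, 44, 70, 102.
2nd diffs: 14, 20, 26, 32.
3rd diffs: 6, 6, 6 (constant).
Newton forward-difference form: u_i = 2 + 10·C(i-1,1) + 14·C(i-1,2) + 6·C(i-1,3).
At i = 11: i-1 = 10, so u_{11} = 2 + 100 + 630 + 720 = 1452.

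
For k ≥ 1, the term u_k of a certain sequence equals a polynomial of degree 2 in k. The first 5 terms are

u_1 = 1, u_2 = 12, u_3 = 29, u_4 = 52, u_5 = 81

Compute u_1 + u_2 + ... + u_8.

652

1st diffs: 11, 17, 23, 29.
2nd diffs: 6, 6, 6 (constant).
Newton forward-difference form: u_k = 1 + 11·C(k-1,1) + 6·C(k-1,2).
Continuing: 116, 157, 204.
Summing k = 1..8 (8 terms) gives 652.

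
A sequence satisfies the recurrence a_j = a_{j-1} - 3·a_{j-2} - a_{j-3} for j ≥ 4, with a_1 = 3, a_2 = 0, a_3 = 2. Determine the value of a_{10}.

-140

a_4 = -1;  a_5 = -7;  a_6 = -6;  a_7 = 16;  a_8 = 41;  a_9 = -1;  a_{10} = -140.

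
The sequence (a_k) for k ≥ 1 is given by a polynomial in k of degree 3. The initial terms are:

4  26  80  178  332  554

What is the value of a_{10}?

2362

1st diffs: 22, 54, 98, 154, 222.
2nd diffs: 32, 44, 56, 68.
3rd diffs: 12, 12, 12 (constant).
Newton forward-difference form: a_k = 4 + 22·C(k-1,1) + 32·C(k-1,2) + 12·C(k-1,3).
At k = 10: k-1 = 9, so a_{10} = 4 + 198 + 1152 + 1008 = 2362.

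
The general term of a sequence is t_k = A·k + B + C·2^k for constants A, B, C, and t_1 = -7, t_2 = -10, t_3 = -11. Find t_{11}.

1989

Plug in k = 1, 2, 3: A + B + 2C = -7; 2A + B + 4C = -10; 3A + B + 8C = -11.
Subtracting the first from the second: A + 2C = -3.
Subtracting the second from the third: A + 4C = -1.
Solving: C = 1, A = -5, then B = -4.
So t_k = -5·k + (-4) + 1·2^k; at k=11 this is 1989.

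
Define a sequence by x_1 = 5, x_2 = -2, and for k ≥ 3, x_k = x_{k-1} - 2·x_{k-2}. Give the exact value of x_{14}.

-448

Iterate the recurrence:
x_3 = -12, x_4 = -8, x_5 = 16, …, x_{11} = 192, x_{12} = 64, x_{13} = -320, x_{14} = -448.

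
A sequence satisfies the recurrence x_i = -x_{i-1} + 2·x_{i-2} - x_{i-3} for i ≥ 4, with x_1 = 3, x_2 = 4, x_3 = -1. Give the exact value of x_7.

Compute successive terms:
x_4 = 6;  x_5 = -12;  x_6 = 25;  x_7 = -55.

-55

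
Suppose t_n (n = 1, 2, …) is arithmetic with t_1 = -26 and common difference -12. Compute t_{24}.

t_n = -26 + (n - 1)·(-12).
t_{24} = -26 + 23·(-12) = -302.

-302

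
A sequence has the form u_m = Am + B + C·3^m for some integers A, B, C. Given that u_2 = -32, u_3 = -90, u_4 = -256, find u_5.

Plug in m = 2, 3, 4: 2A + B + 9C = -32; 3A + B + 27C = -90; 4A + B + 81C = -256.
Subtracting the first from the second: A + 18C = -58.
Subtracting the second from the third: A + 54C = -166.
Solving: C = -3, A = -4, then B = 3.
Therefore u_5 = -20 + 3 + (-3)·243 = -746.

-746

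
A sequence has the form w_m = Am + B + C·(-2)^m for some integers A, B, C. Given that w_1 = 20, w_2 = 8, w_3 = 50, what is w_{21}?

Plug in m = 1, 2, 3: A + B - 2C = 20; 2A + B + 4C = 8; 3A + B - 8C = 50.
Subtracting the first from the second: A + 6C = -12.
Subtracting the second from the third: A - 12C = 42.
Solving: C = -3, A = 6, then B = 8.
Hence w_{21} = 6·21 + 8 + (-3)·(-2097152) = 6291590.

6291590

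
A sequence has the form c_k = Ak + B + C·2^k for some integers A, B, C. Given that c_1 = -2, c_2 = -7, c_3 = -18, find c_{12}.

At k = 1, 2, 3: A + B + 2C = -2; 2A + B + 4C = -7; 3A + B + 8C = -18.
Subtracting the first from the second: A + 2C = -5.
Subtracting the second from the third: A + 4C = -11.
Solving: C = -3, A = 1, then B = 3.
Therefore c_{12} = 12 + 3 + (-3)·4096 = -12273.

-12273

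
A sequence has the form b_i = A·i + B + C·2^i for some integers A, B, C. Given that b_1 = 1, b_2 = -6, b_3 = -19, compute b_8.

The three given values yield: A + B + 2C = 1; 2A + B + 4C = -6; 3A + B + 8C = -19.
Subtracting the first from the second: A + 2C = -7.
Subtracting the second from the third: A + 4C = -13.
Solving: C = -3, A = -1, then B = 8.
So b_i = -1·i + 8 + (-3)·2^i; at i=8 this is -768.

-768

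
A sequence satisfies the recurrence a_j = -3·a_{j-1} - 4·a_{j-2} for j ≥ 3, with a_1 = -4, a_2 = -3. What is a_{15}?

-20855

Step forward from the initial values:
a_3 = 25, a_4 = -63, a_5 = 89, …, a_{12} = -14655, a_{13} = 31001, a_{14} = -34383, a_{15} = -20855.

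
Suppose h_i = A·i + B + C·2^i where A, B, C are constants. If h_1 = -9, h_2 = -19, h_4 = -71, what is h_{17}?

Write the equations: A + B + 2C = -9; 2A + B + 4C = -19; 4A + B + 16C = -71.
Subtracting the first from the second: A + 2C = -10.
Subtracting the second from the third: 2A + 12C = -52.
Solving: C = -4, A = -2, then B = 1.
Therefore h_{17} = -34 + 1 + (-4)·131072 = -524321.

-524321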